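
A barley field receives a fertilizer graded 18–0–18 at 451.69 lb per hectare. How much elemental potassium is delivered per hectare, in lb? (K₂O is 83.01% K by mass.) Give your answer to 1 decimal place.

67.5 lb K per hectare

K₂O per hectare = 451.69 × 18% = 81.3042 lb.
Elemental K = 81.3042 × 0.8301 = 67.4906 lb per hectare.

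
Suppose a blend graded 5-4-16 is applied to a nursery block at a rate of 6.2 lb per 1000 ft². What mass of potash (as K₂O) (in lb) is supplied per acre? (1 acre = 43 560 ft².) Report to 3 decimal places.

43.212 lb K₂O per acre

K₂O per 1000 ft² = 6.2 × 16% = 0.992 lb.
Convert to per acre: 0.992 × 43.56 = 43.2115 lb.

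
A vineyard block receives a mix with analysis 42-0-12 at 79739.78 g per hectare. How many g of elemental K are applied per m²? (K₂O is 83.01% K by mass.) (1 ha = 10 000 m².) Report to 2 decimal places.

0.79 g K per sq m

K₂O per hectare = 79739.78 × 12% = 9568.77 g.
Elemental K = 9568.77 × 0.8301 = 7943.04 g per hectare.
Convert to per m²: 7943.04 × 0.0001 = 0.794304 g.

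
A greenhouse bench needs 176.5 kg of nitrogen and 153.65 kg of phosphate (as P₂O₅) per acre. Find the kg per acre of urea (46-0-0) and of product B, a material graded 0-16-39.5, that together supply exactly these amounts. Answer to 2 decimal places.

With a, b = kg per acre of urea and product B:
N: 0.46·a + 0·b = 176.5
P₂O₅: 0·a + 0.16·b = 153.65
Solving simultaneously: a = 383.696, b = 960.312.

383.70 kg urea, 960.31 kg product B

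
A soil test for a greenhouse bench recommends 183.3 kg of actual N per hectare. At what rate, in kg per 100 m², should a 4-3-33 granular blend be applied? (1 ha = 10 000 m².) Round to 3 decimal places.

45.825 kg of product per hundred sq m

Product per hectare = 183.3 / 4% = 4582.5 kg.
Convert to per 100 m²: 4582.5 × 0.01 = 45.825 kg.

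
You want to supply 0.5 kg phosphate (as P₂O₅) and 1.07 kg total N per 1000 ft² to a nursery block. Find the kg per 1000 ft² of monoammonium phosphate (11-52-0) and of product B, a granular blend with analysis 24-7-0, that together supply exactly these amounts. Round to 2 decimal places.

Let a = kg of monoammonium phosphate, b = kg of product B (per 1000 ft²).
P₂O₅: 0.52·a + 0.07·b = 0.5
N: 0.11·a + 0.24·b = 1.07
Eliminate b: (row1) − 0.07/0.24·(row2) → 0.487917·a = 0.187917, so a = 0.385141.
Then b = (1.07 − 0.11·0.385141) / 0.24 = 4.28181.

0.39 kg monoammonium phosphate, 4.28 kg product B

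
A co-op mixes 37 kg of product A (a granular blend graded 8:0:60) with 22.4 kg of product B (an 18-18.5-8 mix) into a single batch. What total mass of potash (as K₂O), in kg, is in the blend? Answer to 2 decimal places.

23.99 kg K₂O

K₂O mass = 60%×37 + 8%×22.4 = 23.992 kg.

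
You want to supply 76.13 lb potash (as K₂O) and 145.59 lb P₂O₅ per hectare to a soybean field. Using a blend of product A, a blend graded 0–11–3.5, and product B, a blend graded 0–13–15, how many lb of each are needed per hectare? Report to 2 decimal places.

999.30 lb product A, 274.36 lb product B

Per-hectare balance (a = product A, b = product B):
K₂O: 0.035·a + 0.15·b = 76.13
P₂O₅: 0.11·a + 0.13·b = 145.59
From row1: a = (76.13 − 0.15·b) / 0.035.
Into row2: 0.11·(76.13 − 0.15·b)/0.035 + 0.13·b = 145.59 → b = 274.364, a = 999.297.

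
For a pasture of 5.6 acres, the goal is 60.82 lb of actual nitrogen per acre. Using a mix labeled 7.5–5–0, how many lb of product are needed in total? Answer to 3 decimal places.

4541.227 lb

Product per acre = 60.82 / 7.5% = 810.933 lb.
Total product = 810.933 × 5.6 = 4541.2267 lb.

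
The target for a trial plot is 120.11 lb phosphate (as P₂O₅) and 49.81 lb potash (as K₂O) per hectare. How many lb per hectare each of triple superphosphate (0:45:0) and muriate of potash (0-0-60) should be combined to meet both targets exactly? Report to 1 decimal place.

266.9 lb triple superphosphate, 83.0 lb muriate of potash

With a, b = lb per hectare of triple superphosphate and muriate of potash:
P₂O₅: 0.45·a + 0·b = 120.11
K₂O: 0·a + 0.6·b = 49.81
Solving simultaneously: a = 266.911, b = 83.0167.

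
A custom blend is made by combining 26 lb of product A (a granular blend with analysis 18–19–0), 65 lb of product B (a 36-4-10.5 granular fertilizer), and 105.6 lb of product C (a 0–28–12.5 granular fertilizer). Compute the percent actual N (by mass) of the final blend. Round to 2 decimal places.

14.28% N

Total mass = 26 + 65 + 105.6 = 196.6 lb.
N mass = 18%×26 + 36%×65 + 0%×105.6 = 28.08 lb.
% N = 28.08 / 196.6 = 14.2828%.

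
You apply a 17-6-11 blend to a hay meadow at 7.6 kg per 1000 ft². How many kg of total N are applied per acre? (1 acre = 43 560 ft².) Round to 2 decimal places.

nitrogen per 1000 ft² = 7.6 × 17% = 1.292 kg.
Convert to per acre: 1.292 × 43.56 = 56.2795 kg.

56.28 kg N per acre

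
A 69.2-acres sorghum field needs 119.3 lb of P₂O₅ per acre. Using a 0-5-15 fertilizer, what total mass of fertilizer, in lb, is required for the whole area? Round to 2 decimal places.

165111.20 lb

Product per acre = 119.3 / 5% = 2386 lb.
Total product = 2386 × 69.2 = 165111.2 lb.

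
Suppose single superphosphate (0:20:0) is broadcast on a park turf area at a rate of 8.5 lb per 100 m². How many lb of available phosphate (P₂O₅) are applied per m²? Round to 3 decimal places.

P₂O₅ per 100 m² = 8.5 × 20% = 1.7 lb.
Convert to per m²: 1.7 × 0.01 = 0.017 lb.

0.017 lb P₂O₅ per sq m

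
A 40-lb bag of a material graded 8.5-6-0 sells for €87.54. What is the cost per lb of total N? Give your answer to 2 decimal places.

€25.75 per lb N

N in bag = 40 × 8.5% = 3.4 lb.
Cost per lb N = €87.54 / 3.4 = €25.7471.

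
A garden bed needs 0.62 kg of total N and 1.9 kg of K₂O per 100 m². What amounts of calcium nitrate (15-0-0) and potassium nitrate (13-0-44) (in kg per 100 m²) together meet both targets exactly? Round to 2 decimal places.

0.39 kg calcium nitrate, 4.32 kg potassium nitrate

With a, b = kg per 100 m² of calcium nitrate and potassium nitrate:
N: 0.15·a + 0.13·b = 0.62
K₂O: 0·a + 0.44·b = 1.9
Solving simultaneously: a = 0.390909, b = 4.31818.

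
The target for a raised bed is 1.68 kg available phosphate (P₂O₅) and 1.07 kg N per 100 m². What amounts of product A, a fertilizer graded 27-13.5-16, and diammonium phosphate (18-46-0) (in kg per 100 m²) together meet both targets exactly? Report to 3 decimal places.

1.900 kg product A, 3.095 kg diammonium phosphate

Let a = kg of product A, b = kg of diammonium phosphate (per 100 m²).
P₂O₅: 0.135·a + 0.46·b = 1.68
N: 0.27·a + 0.18·b = 1.07
Eliminate a: (row1) − 0.135/0.27·(row2) → 0.37·b = 1.145, so b = 3.09459.
Back-substitute: a = (1.68 − 0.46·3.09459) / 0.135 = 1.8999.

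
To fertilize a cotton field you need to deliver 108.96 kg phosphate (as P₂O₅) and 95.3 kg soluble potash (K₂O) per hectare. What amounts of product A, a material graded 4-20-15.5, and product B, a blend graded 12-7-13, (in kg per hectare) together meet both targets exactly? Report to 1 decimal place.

494.6 kg product A, 143.3 kg product B

Let a = kg of product A, b = kg of product B (per hectare).
P₂O₅: 0.2·a + 0.07·b = 108.96
K₂O: 0.155·a + 0.13·b = 95.3
From row1: a = (108.96 − 0.07·b) / 0.2.
Into row2: 0.155·(108.96 − 0.07·b)/0.2 + 0.13·b = 95.3 → b = 143.314, a = 494.64.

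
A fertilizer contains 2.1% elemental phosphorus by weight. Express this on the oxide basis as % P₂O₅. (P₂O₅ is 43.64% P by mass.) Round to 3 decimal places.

%P₂O₅ = 2.1 / 0.4364 = 4.8121%.

4.812% P₂O₅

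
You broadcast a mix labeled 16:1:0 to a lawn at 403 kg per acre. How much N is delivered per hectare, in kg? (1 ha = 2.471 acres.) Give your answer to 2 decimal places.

159.33 kg N per hectare

nitrogen per acre = 403 × 16% = 64.48 kg.
Convert to per hectare: 64.48 × 2.471 = 159.3301 kg.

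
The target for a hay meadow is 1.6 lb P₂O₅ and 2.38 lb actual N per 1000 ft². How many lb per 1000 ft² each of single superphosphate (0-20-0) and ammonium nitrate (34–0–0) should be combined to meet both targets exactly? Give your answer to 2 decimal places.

8.00 lb single superphosphate, 7.00 lb ammonium nitrate

Let a = lb of single superphosphate, b = lb of ammonium nitrate (per 1000 ft²).
P₂O₅: 0.2·a + 0·b = 1.6
N: 0·a + 0.34·b = 2.38
Solving simultaneously: a = 8, b = 7.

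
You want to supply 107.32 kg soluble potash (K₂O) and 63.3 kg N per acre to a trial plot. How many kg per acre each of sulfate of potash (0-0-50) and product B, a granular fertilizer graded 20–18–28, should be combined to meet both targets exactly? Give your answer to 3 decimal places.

37.400 kg sulfate of potash, 316.500 kg product B

Per-acre balance (a = sulfate of potash, b = product B):
K₂O: 0.5·a + 0.28·b = 107.32
N: 0·a + 0.2·b = 63.3
Solving simultaneously: a = 37.4, b = 316.5.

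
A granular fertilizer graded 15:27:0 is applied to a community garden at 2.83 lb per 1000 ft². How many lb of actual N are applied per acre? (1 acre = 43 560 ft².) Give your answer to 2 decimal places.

18.49 lb N per acre

nitrogen per 1000 ft² = 2.83 × 15% = 0.4245 lb.
Convert to per acre: 0.4245 × 43.56 = 18.4912 lb.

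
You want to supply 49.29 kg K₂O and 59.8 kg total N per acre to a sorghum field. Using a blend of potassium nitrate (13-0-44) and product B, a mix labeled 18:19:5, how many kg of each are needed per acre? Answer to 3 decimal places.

Per-acre balance (a = potassium nitrate, b = product B):
K₂O: 0.44·a + 0.05·b = 49.29
N: 0.13·a + 0.18·b = 59.8
Eliminate b: (row1) − 0.05/0.18·(row2) → 0.403889·a = 32.6789, so a = 80.9106.
Then b = (59.8 − 0.13·80.9106) / 0.18 = 273.7868.

80.911 kg potassium nitrate, 273.787 kg product B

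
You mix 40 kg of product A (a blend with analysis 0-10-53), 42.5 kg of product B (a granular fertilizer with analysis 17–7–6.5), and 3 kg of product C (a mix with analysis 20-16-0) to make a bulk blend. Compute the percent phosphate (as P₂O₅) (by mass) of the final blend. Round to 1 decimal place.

Total mass = 40 + 42.5 + 3 = 85.5 kg.
P₂O₅ mass = 10%×40 + 7%×42.5 + 16%×3 = 7.455 kg.
% P₂O₅ = 7.455 / 85.5 = 8.7193%.

8.7% P₂O₅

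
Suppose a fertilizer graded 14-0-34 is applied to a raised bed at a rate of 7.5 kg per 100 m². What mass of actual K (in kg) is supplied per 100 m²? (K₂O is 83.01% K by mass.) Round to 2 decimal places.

2.12 kg K per hundred sq m

K₂O per 100 m² = 7.5 × 34% = 2.55 kg.
Elemental K = 2.55 × 0.8301 = 2.11675 kg per 100 m².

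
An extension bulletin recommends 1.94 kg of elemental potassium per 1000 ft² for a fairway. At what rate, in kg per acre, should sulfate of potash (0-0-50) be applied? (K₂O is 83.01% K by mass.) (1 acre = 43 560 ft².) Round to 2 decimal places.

203.61 kg of product per acre

As K₂O: 1.94 / 0.8301 = 2.33707 kg per 1000 ft².
Product per 1000 ft² = 2.33707 / 50% = 4.67414 kg.
Convert to per acre: 4.67414 × 43.56 = 203.605 kg.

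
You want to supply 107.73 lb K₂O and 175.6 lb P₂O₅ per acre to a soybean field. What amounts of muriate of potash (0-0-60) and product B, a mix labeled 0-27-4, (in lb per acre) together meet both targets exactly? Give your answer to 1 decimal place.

136.2 lb muriate of potash, 650.4 lb product B

Let a = lb of muriate of potash, b = lb of product B (per acre).
K₂O: 0.6·a + 0.04·b = 107.73
P₂O₅: 0·a + 0.27·b = 175.6
Solving simultaneously: a = 136.192, b = 650.37.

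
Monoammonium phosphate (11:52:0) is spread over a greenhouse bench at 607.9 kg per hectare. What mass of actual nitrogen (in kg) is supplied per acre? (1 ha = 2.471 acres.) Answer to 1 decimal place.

27.1 kg N per acre

nitrogen per hectare = 607.9 × 11% = 66.869 kg.
Convert to per acre: 66.869 × 0.404694 = 27.0615 kg.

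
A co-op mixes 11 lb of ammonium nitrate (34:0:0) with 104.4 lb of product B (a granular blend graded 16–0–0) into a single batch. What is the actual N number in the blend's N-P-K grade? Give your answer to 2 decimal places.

Total mass = 11 + 104.4 = 115.4 lb.
N mass = 34%×11 + 16%×104.4 = 20.444 lb.
% N = 20.444 / 115.4 = 17.7158%.

17.72% N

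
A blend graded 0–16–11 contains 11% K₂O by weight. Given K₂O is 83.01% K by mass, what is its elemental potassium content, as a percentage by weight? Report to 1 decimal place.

%K = 11 × 0.8301 = 9.1311%.

9.1% K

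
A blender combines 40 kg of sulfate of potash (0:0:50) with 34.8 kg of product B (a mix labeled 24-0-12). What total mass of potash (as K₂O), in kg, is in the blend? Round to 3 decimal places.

K₂O mass = 50%×40 + 12%×34.8 = 24.176 kg.

24.176 kg K₂O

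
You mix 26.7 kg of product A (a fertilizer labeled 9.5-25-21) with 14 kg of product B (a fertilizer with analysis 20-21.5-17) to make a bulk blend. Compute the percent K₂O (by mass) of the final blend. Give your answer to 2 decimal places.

Total mass = 26.7 + 14 = 40.7 kg.
K₂O mass = 21%×26.7 + 17%×14 = 7.987 kg.
% K₂O = 7.987 / 40.7 = 19.6241%.

19.62% K₂O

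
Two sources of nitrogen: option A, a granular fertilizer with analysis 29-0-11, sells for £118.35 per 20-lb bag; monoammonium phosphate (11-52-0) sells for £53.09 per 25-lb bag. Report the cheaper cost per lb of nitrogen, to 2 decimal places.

£19.31 per lb N (monoammonium phosphate)

option A: N per bag = 20 × 29% = 5.8 lb; cost = 118.35 / 5.8 = £20.4052/lb N.
monoammonium phosphate: N per bag = 25 × 11% = 2.75 lb; cost = 53.09 / 2.75 = £19.3055/lb N.
monoammonium phosphate is cheaper.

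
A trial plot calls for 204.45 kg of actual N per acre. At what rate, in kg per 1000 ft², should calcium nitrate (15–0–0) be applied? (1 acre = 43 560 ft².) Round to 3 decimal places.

31.290 kg of product per thousand sq ft

Product per acre = 204.45 / 15% = 1363 kg.
Convert to per 1000 ft²: 1363 × 0.0229568 = 31.2902 kg.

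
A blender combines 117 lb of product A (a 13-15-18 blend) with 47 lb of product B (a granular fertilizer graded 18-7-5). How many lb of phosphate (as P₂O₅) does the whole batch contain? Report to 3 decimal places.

20.840 lb P₂O₅

P₂O₅ mass = 15%×117 + 7%×47 = 20.84 lb.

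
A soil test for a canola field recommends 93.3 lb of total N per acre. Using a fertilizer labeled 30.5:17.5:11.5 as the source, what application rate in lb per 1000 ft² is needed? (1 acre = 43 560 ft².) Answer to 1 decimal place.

7.0 lb of product per thousand sq ft

Product per acre = 93.3 / 30.5% = 305.902 lb.
Convert to per 1000 ft²: 305.902 × 0.0229568 = 7.02254 lb.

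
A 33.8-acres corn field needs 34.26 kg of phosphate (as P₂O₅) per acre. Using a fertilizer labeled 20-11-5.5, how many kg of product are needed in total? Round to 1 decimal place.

Product per acre = 34.26 / 11% = 311.455 kg.
Total product = 311.455 × 33.8 = 10527.16 kg.

10527.2 kg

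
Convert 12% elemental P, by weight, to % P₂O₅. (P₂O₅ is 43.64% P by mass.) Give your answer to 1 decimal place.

%P₂O₅ = 12 / 0.4364 = 27.4977%.

27.5% P₂O₅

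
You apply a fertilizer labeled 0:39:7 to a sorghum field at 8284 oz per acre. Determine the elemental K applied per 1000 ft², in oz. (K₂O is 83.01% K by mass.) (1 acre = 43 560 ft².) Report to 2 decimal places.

11.05 oz K per thousand sq ft

K₂O per acre = 8284 × 7% = 579.88 oz.
Elemental K = 579.88 × 0.8301 = 481.358 oz per acre.
Convert to per 1000 ft²: 481.358 × 0.0229568 = 11.0505 oz.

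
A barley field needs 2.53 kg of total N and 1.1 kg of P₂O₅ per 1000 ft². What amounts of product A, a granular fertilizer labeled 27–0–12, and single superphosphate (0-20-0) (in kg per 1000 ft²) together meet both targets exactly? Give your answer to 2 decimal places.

9.37 kg product A, 5.50 kg single superphosphate

With a, b = kg per 1000 ft² of product A and single superphosphate:
N: 0.27·a + 0·b = 2.53
P₂O₅: 0·a + 0.2·b = 1.1
Solving simultaneously: a = 9.37037, b = 5.5.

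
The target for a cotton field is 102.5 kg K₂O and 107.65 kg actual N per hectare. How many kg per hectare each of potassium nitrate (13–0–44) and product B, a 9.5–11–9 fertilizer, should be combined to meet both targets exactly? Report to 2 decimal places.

1.63 kg potassium nitrate, 1130.93 kg product B

Let a = kg of potassium nitrate, b = kg of product B (per hectare).
K₂O: 0.44·a + 0.09·b = 102.5
N: 0.13·a + 0.095·b = 107.65
Solving simultaneously: a = 1.62791, b = 1130.9302.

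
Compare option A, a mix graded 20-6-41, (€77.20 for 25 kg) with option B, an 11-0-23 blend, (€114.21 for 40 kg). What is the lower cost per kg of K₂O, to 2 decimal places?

option A: K₂O per bag = 25 × 41% = 10.25 kg; cost = 77.20 / 10.25 = €7.5317/kg K₂O.
option B: K₂O per bag = 40 × 23% = 9.2 kg; cost = 114.21 / 9.2 = €12.4141/kg K₂O.
option A is cheaper.

€7.53 per kg K₂O (option A)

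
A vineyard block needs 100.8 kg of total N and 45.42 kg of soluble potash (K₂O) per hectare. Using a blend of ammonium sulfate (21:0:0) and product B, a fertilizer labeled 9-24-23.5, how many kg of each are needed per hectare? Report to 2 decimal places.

With a, b = kg per hectare of ammonium sulfate and product B:
N: 0.21·a + 0.09·b = 100.8
K₂O: 0·a + 0.235·b = 45.42
Solving simultaneously: a = 397.167, b = 193.277.

397.17 kg ammonium sulfate, 193.28 kg product B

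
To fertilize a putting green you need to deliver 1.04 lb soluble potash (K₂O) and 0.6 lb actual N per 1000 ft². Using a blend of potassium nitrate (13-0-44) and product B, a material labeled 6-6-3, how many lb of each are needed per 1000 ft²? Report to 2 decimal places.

With a, b = lb per 1000 ft² of potassium nitrate and product B:
K₂O: 0.44·a + 0.03·b = 1.04
N: 0.13·a + 0.06·b = 0.6
From row1: a = (1.04 − 0.03·b) / 0.44.
Into row2: 0.13·(1.04 − 0.03·b)/0.44 + 0.06·b = 0.6 → b = 5.72444, a = 1.97333.

1.97 lb potassium nitrate, 5.72 lb product B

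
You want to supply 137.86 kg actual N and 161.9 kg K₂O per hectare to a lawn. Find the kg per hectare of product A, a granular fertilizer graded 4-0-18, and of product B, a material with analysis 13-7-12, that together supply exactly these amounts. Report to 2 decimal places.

Per-hectare balance (a = product A, b = product B):
N: 0.04·a + 0.13·b = 137.86
K₂O: 0.18·a + 0.12·b = 161.9
Solving simultaneously: a = 242.1398, b = 985.957.

242.14 kg product A, 985.96 kg product B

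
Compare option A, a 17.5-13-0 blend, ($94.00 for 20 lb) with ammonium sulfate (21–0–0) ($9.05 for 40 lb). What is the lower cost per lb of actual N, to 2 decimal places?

option A: N per bag = 20 × 17.5% = 3.5 lb; cost = 94.00 / 3.5 = $26.8571/lb N.
ammonium sulfate: N per bag = 40 × 21% = 8.4 lb; cost = 9.05 / 8.4 = $1.0774/lb N.
ammonium sulfate is cheaper.

$1.08 per lb N (ammonium sulfate)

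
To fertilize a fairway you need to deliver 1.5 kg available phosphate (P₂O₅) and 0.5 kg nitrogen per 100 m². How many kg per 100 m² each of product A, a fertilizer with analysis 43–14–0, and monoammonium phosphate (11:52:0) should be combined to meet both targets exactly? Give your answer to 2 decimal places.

0.46 kg product A, 2.76 kg monoammonium phosphate

Per-100 m² balance (a = product A, b = monoammonium phosphate):
P₂O₅: 0.14·a + 0.52·b = 1.5
N: 0.43·a + 0.11·b = 0.5
Eliminate b: (row1) − 0.52/0.11·(row2) → -1.89273·a = -0.863636, so a = 0.456292.
Then b = (0.5 − 0.43·0.456292) / 0.11 = 2.76177.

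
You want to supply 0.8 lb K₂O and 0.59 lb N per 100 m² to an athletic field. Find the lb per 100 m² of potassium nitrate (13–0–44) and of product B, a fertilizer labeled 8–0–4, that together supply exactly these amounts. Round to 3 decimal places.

1.347 lb potassium nitrate, 5.187 lb product B

Let a = lb of potassium nitrate, b = lb of product B (per 100 m²).
K₂O: 0.44·a + 0.04·b = 0.8
N: 0.13·a + 0.08·b = 0.59
From row1: a = (0.8 − 0.04·b) / 0.44.
Into row2: 0.13·(0.8 − 0.04·b)/0.44 + 0.08·b = 0.59 → b = 5.18667, a = 1.34667.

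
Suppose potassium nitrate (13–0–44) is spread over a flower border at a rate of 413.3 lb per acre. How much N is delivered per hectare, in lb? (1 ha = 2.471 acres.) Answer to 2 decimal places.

132.76 lb N per hectare

nitrogen per acre = 413.3 × 13% = 53.729 lb.
Convert to per hectare: 53.729 × 2.471 = 132.764 lb.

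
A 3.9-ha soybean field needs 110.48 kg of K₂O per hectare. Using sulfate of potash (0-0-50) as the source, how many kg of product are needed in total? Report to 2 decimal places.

Product per hectare = 110.48 / 50% = 220.96 kg.
Total product = 220.96 × 3.9 = 861.744 kg.

861.74 kg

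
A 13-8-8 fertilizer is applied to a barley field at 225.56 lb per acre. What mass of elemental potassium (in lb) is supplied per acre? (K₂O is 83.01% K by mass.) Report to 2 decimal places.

14.98 lb K per acre

K₂O per acre = 225.56 × 8% = 18.0448 lb.
Elemental K = 18.0448 × 0.8301 = 14.979 lb per acre.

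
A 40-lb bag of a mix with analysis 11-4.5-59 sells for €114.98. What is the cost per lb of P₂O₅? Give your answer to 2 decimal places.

€63.88 per lb P₂O₅

P₂O₅ in bag = 40 × 4.5% = 1.8 lb.
Cost per lb P₂O₅ = €114.98 / 1.8 = €63.8778.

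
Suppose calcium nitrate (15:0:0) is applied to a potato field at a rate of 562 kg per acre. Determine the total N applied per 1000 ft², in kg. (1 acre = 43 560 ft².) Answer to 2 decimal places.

1.94 kg N per thousand sq ft

nitrogen per acre = 562 × 15% = 84.3 kg.
Convert to per 1000 ft²: 84.3 × 0.0229568 = 1.93526 kg.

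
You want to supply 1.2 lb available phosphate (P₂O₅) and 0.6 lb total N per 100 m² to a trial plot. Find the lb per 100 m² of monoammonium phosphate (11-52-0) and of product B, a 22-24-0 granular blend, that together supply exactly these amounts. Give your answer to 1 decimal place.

1.4 lb monoammonium phosphate, 2.0 lb product B

Per-100 m² balance (a = monoammonium phosphate, b = product B):
P₂O₅: 0.52·a + 0.24·b = 1.2
N: 0.11·a + 0.22·b = 0.6
Eliminate a: (row1) − 0.52/0.11·(row2) → -0.8·b = -1.63636, so b = 2.04545.
Back-substitute: a = (1.2 − 0.24·2.04545) / 0.52 = 1.36364.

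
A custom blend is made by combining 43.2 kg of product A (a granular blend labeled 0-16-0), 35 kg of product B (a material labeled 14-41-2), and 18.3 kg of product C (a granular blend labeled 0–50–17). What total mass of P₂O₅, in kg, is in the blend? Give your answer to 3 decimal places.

30.412 kg P₂O₅

P₂O₅ mass = 16%×43.2 + 41%×35 + 50%×18.3 = 30.412 kg.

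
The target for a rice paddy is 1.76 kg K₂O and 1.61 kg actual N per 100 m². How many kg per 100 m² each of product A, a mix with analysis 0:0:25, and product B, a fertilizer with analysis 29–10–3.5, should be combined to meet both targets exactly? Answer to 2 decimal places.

Per-100 m² balance (a = product A, b = product B):
K₂O: 0.25·a + 0.035·b = 1.76
N: 0·a + 0.29·b = 1.61
Solving simultaneously: a = 6.26276, b = 5.55172.

6.26 kg product A, 5.55 kg product B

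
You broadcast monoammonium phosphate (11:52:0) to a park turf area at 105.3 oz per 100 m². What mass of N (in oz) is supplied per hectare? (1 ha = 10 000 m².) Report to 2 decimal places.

1158.30 oz N per hectare

nitrogen per 100 m² = 105.3 × 11% = 11.583 oz.
Convert to per hectare: 11.583 × 100 = 1158.3 oz.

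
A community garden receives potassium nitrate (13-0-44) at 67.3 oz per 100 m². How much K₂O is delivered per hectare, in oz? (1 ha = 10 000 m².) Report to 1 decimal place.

K₂O per 100 m² = 67.3 × 44% = 29.612 oz.
Convert to per hectare: 29.612 × 100 = 2961.2 oz.

2961.2 oz K₂O per hectare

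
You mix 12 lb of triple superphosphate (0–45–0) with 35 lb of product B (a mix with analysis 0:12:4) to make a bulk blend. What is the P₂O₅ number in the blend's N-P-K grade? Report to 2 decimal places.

Total mass = 12 + 35 = 47 lb.
P₂O₅ mass = 45%×12 + 12%×35 = 9.6 lb.
% P₂O₅ = 9.6 / 47 = 20.4255%.

20.43% P₂O₅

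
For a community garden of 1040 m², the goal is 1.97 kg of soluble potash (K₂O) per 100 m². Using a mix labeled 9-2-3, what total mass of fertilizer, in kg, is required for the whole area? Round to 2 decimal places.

682.93 kg

Product per 100 m² = 1.97 / 3% = 65.6667 kg.
Total product = 65.6667 × 1040 / 100 = 682.933 kg.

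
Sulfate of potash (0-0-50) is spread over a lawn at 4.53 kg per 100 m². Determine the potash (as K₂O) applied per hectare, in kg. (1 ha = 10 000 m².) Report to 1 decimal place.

K₂O per 100 m² = 4.53 × 50% = 2.265 kg.
Convert to per hectare: 2.265 × 100 = 226.5 kg.

226.5 kg K₂O per hectare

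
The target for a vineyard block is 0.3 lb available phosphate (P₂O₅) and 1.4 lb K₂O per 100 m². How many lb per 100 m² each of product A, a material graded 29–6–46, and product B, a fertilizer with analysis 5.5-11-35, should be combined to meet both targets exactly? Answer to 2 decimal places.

1.66 lb product A, 1.82 lb product B

Let a = lb of product A, b = lb of product B (per 100 m²).
P₂O₅: 0.06·a + 0.11·b = 0.3
K₂O: 0.46·a + 0.35·b = 1.4
From row1: a = (0.3 − 0.11·b) / 0.06.
Into row2: 0.46·(0.3 − 0.11·b)/0.06 + 0.35·b = 1.4 → b = 1.82432, a = 1.65541.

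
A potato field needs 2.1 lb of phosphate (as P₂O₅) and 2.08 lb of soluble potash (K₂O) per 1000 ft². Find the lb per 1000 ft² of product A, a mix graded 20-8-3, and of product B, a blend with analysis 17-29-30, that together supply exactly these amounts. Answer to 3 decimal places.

With a, b = lb per 1000 ft² of product A and product B:
P₂O₅: 0.08·a + 0.29·b = 2.1
K₂O: 0.03·a + 0.3·b = 2.08
From row1: a = (2.1 − 0.29·b) / 0.08.
Into row2: 0.03·(2.1 − 0.29·b)/0.08 + 0.3·b = 2.08 → b = 6.75817, a = 1.75163.

1.752 lb product A, 6.758 lb product B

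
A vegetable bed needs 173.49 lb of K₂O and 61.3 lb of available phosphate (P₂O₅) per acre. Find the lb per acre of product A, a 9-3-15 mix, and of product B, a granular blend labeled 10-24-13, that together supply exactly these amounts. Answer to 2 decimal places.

Let a = lb of product A, b = lb of product B (per acre).
K₂O: 0.15·a + 0.13·b = 173.49
P₂O₅: 0.03·a + 0.24·b = 61.3
Solving simultaneously: a = 1048.866, b = 124.308.

1048.87 lb product A, 124.31 lb product B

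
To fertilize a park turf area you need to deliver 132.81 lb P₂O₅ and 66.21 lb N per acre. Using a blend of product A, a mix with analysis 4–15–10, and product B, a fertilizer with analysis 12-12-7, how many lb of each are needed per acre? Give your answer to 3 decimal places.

Let a = lb of product A, b = lb of product B (per acre).
P₂O₅: 0.15·a + 0.12·b = 132.81
N: 0.04·a + 0.12·b = 66.21
Eliminate b: (row1) − 0.12/0.12·(row2) → 0.11·a = 66.6, so a = 605.4545.
Then b = (66.21 − 0.04·605.4545) / 0.12 = 349.9318.

605.455 lb product A, 349.932 lb product B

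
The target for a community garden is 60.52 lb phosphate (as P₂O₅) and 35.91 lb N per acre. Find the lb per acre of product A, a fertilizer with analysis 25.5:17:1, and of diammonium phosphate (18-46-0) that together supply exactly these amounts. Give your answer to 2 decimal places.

64.88 lb product A, 107.59 lb diammonium phosphate

Per-acre balance (a = product A, b = diammonium phosphate):
P₂O₅: 0.17·a + 0.46·b = 60.52
N: 0.255·a + 0.18·b = 35.91
Eliminate a: (row1) − 0.17/0.255·(row2) → 0.34·b = 36.58, so b = 107.588.
Back-substitute: a = (60.52 − 0.46·107.588) / 0.17 = 64.8789.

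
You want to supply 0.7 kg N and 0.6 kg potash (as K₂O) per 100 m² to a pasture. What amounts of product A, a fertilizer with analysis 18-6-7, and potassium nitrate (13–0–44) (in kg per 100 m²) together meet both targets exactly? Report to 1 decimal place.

3.3 kg product A, 0.8 kg potassium nitrate

Let a = kg of product A, b = kg of potassium nitrate (per 100 m²).
N: 0.18·a + 0.13·b = 0.7
K₂O: 0.07·a + 0.44·b = 0.6
Solving simultaneously: a = 3.28103, b = 0.841655.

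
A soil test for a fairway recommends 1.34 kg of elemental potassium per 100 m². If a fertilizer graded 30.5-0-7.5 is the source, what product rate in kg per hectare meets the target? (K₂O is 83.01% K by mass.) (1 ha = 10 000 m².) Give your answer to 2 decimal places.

As K₂O: 1.34 / 0.8301 = 1.61426 kg per 100 m².
Product per 100 m² = 1.61426 / 7.5% = 21.5235 kg.
Convert to per hectare: 21.5235 × 100 = 2152.351 kg.

2152.35 kg of product per hectare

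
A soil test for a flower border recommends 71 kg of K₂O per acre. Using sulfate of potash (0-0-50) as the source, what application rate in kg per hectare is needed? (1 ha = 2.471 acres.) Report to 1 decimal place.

Product per acre = 71 / 50% = 142 kg.
Convert to per hectare: 142 × 2.471 = 350.882 kg.

350.9 kg of product per hectare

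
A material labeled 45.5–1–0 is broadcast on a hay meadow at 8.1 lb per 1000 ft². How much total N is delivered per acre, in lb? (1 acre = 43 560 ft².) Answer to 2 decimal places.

nitrogen per 1000 ft² = 8.1 × 45.5% = 3.6855 lb.
Convert to per acre: 3.6855 × 43.56 = 160.5404 lb.

160.54 lb N per acre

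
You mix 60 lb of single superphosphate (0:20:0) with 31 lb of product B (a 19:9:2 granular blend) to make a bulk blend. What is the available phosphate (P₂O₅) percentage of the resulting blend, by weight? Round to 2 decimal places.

16.25% P₂O₅

Total mass = 60 + 31 = 91 lb.
P₂O₅ mass = 20%×60 + 9%×31 = 14.79 lb.
% P₂O₅ = 14.79 / 91 = 16.2527%.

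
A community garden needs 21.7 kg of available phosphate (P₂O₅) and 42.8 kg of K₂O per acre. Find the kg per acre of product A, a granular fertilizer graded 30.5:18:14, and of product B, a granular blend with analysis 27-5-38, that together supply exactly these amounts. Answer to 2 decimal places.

99.45 kg product A, 75.99 kg product B

Per-acre balance (a = product A, b = product B):
P₂O₅: 0.18·a + 0.05·b = 21.7
K₂O: 0.14·a + 0.38·b = 42.8
From row1: a = (21.7 − 0.05·b) / 0.18.
Into row2: 0.14·(21.7 − 0.05·b)/0.18 + 0.38·b = 42.8 → b = 75.9935, a = 99.4463.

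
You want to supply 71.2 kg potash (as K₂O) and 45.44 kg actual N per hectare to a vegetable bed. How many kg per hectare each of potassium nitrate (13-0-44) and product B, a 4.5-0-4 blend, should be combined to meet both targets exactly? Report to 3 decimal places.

With a, b = kg per hectare of potassium nitrate and product B:
K₂O: 0.44·a + 0.04·b = 71.2
N: 0.13·a + 0.045·b = 45.44
Eliminate a: (row1) − 0.44/0.13·(row2) → -0.112308·b = -82.5969, so b = 735.4521.
Back-substitute: a = (71.2 − 0.04·735.4521) / 0.44 = 94.9589.

94.959 kg potassium nitrate, 735.452 kg product B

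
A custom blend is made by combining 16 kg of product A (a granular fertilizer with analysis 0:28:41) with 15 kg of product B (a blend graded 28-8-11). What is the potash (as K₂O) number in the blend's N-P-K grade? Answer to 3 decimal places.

Total mass = 16 + 15 = 31 kg.
K₂O mass = 41%×16 + 11%×15 = 8.21 kg.
% K₂O = 8.21 / 31 = 26.4839%.

26.484% K₂O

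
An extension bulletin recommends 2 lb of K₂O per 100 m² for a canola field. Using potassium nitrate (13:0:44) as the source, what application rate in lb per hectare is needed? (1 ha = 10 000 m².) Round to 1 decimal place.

454.5 lb of product per hectare

Product per 100 m² = 2 / 44% = 4.54545 lb.
Convert to per hectare: 4.54545 × 100 = 454.545 lb.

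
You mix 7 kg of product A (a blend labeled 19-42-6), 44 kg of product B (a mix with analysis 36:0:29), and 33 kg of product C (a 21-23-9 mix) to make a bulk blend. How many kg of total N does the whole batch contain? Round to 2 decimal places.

N mass = 19%×7 + 36%×44 + 21%×33 = 24.1 kg.

24.10 kg N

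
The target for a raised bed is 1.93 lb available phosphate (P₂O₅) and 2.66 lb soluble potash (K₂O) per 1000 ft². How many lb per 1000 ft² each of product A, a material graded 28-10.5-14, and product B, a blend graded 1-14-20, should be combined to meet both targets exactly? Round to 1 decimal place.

Let a = lb of product A, b = lb of product B (per 1000 ft²).
P₂O₅: 0.105·a + 0.14·b = 1.93
K₂O: 0.14·a + 0.2·b = 2.66
From row1: a = (1.93 − 0.14·b) / 0.105.
Into row2: 0.14·(1.93 − 0.14·b)/0.105 + 0.2·b = 2.66 → b = 6.5, a = 9.71429.

9.7 lb product A, 6.5 lb product B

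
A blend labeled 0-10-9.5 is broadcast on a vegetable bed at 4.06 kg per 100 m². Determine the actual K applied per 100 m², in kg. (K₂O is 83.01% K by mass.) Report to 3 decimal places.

K₂O per 100 m² = 4.06 × 9.5% = 0.3857 kg.
Elemental K = 0.3857 × 0.8301 = 0.32017 kg per 100 m².

0.320 kg K per hundred sq m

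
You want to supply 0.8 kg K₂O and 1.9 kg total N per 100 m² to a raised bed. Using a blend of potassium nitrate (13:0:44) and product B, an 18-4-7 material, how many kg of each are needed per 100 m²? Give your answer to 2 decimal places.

Per-100 m² balance (a = potassium nitrate, b = product B):
K₂O: 0.44·a + 0.07·b = 0.8
N: 0.13·a + 0.18·b = 1.9
From row1: a = (0.8 − 0.07·b) / 0.44.
Into row2: 0.13·(0.8 − 0.07·b)/0.44 + 0.18·b = 1.9 → b = 10.4422, a = 0.156919.

0.16 kg potassium nitrate, 10.44 kg product B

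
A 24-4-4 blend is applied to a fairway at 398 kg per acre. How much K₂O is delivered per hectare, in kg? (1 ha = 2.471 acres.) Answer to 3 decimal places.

39.338 kg K₂O per hectare

K₂O per acre = 398 × 4% = 15.92 kg.
Convert to per hectare: 15.92 × 2.471 = 39.3383 kg.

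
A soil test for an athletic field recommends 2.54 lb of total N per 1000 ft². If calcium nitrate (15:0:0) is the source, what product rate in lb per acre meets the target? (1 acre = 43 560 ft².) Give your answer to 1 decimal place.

737.6 lb of product per acre

Product per 1000 ft² = 2.54 / 15% = 16.9333 lb.
Convert to per acre: 16.9333 × 43.56 = 737.616 lb.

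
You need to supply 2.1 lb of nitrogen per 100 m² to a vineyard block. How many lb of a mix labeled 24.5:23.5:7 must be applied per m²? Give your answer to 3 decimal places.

0.086 lb of product per sq m

Product per 100 m² = 2.1 / 24.5% = 8.57143 lb.
Convert to per m²: 8.57143 × 0.01 = 0.0857143 lb.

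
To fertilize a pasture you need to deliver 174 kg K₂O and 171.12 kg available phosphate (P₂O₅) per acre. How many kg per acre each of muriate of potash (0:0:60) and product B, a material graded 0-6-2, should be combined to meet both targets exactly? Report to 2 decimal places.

194.93 kg muriate of potash, 2852.00 kg product B

Per-acre balance (a = muriate of potash, b = product B):
K₂O: 0.6·a + 0.02·b = 174
P₂O₅: 0·a + 0.06·b = 171.12
Solving simultaneously: a = 194.933, b = 2852.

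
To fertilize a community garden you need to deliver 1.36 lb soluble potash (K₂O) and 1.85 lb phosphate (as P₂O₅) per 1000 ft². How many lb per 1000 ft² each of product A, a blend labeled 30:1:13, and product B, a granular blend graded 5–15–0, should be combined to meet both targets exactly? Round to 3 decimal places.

Per-1000 ft² balance (a = product A, b = product B):
K₂O: 0.13·a + 0·b = 1.36
P₂O₅: 0.01·a + 0.15·b = 1.85
From row1: a = (1.36 − 0·b) / 0.13.
Into row2: 0.01·(1.36 − 0·b)/0.13 + 0.15·b = 1.85 → b = 11.6359, a = 10.4615.

10.462 lb product A, 11.636 lb product B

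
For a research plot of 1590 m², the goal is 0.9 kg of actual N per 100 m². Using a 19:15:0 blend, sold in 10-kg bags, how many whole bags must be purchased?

Product per 100 m² = 0.9 / 19% = 4.73684 kg.
Total product = 4.73684 × 1590 / 100 = 75.3158 kg.
Bags = ⌈75.3158 / 10⌉ = 8.

8 bags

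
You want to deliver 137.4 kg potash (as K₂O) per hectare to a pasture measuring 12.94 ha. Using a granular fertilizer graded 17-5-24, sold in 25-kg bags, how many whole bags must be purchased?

297 bags

Product per hectare = 137.4 / 24% = 572.5 kg.
Total product = 572.5 × 12.94 = 7408.15 kg.
Bags = ⌈7408.15 / 25⌉ = 297.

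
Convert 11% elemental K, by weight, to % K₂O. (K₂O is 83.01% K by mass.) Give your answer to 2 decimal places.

13.25% K₂O

%K₂O = 11 / 0.8301 = 13.2514%.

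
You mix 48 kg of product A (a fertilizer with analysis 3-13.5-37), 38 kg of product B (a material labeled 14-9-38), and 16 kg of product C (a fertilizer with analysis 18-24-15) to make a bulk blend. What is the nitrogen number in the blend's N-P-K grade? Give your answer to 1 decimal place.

Total mass = 48 + 38 + 16 = 102 kg.
N mass = 3%×48 + 14%×38 + 18%×16 = 9.64 kg.
% N = 9.64 / 102 = 9.45098%.

9.5% N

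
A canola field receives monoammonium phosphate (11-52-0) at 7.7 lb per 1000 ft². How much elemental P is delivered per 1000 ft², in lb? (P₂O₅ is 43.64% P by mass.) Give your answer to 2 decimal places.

P₂O₅ per 1000 ft² = 7.7 × 52% = 4.004 lb.
Elemental P = 4.004 × 0.4364 = 1.74735 lb per 1000 ft².

1.75 lb P per thousand sq ft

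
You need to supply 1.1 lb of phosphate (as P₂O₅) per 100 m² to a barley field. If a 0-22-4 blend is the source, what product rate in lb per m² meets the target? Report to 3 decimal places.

Product per 100 m² = 1.1 / 22% = 5 lb.
Convert to per m²: 5 × 0.01 = 0.05 lb.

0.050 lb of product per sq m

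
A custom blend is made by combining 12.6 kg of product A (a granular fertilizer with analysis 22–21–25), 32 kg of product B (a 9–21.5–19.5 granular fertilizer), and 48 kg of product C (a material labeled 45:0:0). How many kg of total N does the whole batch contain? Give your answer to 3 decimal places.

N mass = 22%×12.6 + 9%×32 + 45%×48 = 27.252 kg.

27.252 kg N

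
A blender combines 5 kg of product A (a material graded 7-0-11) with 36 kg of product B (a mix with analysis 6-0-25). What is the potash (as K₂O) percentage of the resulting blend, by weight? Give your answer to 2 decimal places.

23.29% K₂O

Total mass = 5 + 36 = 41 kg.
K₂O mass = 11%×5 + 25%×36 = 9.55 kg.
% K₂O = 9.55 / 41 = 23.2927%.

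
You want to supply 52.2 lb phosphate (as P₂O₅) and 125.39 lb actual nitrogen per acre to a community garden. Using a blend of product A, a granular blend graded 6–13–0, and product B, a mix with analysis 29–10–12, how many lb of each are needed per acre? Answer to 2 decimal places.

81.99 lb product A, 415.42 lb product B

Let a = lb of product A, b = lb of product B (per acre).
P₂O₅: 0.13·a + 0.1·b = 52.2
N: 0.06·a + 0.29·b = 125.39
Solving simultaneously: a = 81.9874, b = 415.416.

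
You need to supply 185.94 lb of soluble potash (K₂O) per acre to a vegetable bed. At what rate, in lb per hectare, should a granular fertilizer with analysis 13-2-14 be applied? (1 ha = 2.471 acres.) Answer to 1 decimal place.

3281.8 lb of product per hectare

Product per acre = 185.94 / 14% = 1328.14 lb.
Convert to per hectare: 1328.14 × 2.471 = 3281.84 lb.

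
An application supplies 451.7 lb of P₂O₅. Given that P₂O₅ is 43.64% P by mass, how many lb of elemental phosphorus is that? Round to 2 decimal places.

197.12 lb P

P = 451.7 × 0.4364 = 197.122 lb.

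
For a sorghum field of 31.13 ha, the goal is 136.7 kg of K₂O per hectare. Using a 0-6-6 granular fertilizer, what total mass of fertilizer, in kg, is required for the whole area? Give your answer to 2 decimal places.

70924.52 kg

Product per hectare = 136.7 / 6% = 2278.33 kg.
Total product = 2278.33 × 31.13 = 70924.517 kg.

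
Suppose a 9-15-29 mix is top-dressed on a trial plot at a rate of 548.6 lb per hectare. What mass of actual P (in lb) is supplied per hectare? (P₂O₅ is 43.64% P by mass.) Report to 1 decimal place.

P₂O₅ per hectare = 548.6 × 15% = 82.29 lb.
Elemental P = 82.29 × 0.4364 = 35.9114 lb per hectare.

35.9 lb P per hectare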